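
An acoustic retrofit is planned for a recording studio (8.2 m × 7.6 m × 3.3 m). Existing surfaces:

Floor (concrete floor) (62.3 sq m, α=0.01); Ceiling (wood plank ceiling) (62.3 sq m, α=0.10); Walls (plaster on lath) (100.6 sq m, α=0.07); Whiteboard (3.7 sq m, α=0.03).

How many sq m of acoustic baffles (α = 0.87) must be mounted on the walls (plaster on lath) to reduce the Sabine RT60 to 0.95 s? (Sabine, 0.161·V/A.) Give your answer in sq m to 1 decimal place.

26.1

Equivalent absorption area: A₁ = 62.3·0.01 + 62.3·0.10 + 100.6·0.07 + 3.7·0.03 = 14.006 sq m.
V = 205.656 m³. Target absorption A₂ = 0.161 × 205.656 / 0.95 = 34.853 sabins.
ΔA needed = 34.853 − 14.006 = 20.847 sabins.
Each sq m of panel replacing the walls (plaster on lath) adds (0.87 − 0.07) = 0.80 sabins.
Panel area = 20.847 / 0.80 = 26.1 sq m.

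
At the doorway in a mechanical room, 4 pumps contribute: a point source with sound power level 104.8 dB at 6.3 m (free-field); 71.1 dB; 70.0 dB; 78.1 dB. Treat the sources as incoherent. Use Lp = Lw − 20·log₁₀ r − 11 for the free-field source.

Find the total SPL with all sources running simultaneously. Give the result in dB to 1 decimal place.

Source at 6.3 m: Lp = 104.8 − 20·log₁₀(6.3) − 11 = 77.8 dB.
Converting to relative power and adding: 10^(77.8/10) + 10^(71.1/10) + 10^(70.0/10) + 10^(78.1/10) = 1.477e+08.
L_total = 10·log₁₀(1.477e+08) = 81.7 dB.

81.7 dB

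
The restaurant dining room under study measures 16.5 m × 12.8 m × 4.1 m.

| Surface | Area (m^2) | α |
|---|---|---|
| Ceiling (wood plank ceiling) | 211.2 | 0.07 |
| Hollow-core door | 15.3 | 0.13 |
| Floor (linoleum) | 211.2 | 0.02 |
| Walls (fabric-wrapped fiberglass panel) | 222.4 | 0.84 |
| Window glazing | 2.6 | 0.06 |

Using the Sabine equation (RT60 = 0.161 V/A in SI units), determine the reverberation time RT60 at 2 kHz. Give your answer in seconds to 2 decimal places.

Summing Sᵢαᵢ: 14.784 + 1.989 + 4.224 + 186.816 + 0.156 → A = 207.969 sabins.
Room volume: 865.92 m³.
Sabine: RT60 = 0.161 × 865.92 / 207.969 = 0.67 s.

0.67 seconds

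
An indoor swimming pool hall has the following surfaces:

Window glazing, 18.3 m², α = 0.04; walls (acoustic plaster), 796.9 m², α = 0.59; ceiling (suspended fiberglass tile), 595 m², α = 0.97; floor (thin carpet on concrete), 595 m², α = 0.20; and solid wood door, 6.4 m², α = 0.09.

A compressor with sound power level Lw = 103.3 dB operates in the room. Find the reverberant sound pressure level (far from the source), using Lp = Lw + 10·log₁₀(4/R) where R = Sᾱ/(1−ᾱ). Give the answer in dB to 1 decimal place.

74.9 dB

Σ(Sᵢαᵢ) = 18.3×0.04 + 796.9×0.59 + 595×0.97 + 595×0.20 + 6.4×0.09 = 1167.629; total area S = 2011.6 m².
ᾱ = 0.5804, so room constant R = A/(1−ᾱ) = 2782.719 m².
Lp = 103.3 + 10·log₁₀(4/2782.719) = 103.3 + (-28.42) = 74.9 dB.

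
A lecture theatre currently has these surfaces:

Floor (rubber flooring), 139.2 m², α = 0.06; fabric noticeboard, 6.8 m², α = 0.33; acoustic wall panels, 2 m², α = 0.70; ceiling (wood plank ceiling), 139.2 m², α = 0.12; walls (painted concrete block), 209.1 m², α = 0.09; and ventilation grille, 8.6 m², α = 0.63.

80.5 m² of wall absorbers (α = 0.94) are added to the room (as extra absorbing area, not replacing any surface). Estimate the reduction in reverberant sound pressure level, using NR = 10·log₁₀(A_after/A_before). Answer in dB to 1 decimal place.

3.9 dB

Equivalent absorption area: A_before = 139.2×0.06 + 6.8×0.33 + 2×0.70 + 139.2×0.12 + 209.1×0.09 + 8.6×0.63 = 52.937 m².
Treatment contributes 80.5·0.94 = 75.670 sabins.
A_after = 52.937 + 75.670 = 128.607 sabins.
Reduction = 10 log₁₀(A_after/A_before) = 10 log₁₀(2.4294) = 3.9 dB.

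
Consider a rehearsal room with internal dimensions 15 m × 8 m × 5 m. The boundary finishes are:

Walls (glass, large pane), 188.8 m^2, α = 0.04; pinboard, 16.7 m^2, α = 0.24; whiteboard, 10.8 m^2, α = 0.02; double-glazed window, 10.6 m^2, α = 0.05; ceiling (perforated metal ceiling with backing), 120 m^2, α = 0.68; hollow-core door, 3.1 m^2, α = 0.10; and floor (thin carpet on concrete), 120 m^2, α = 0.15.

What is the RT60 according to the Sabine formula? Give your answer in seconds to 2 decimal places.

Equivalent absorption area: A = 188.8*0.04 + 16.7*0.24 + 10.8*0.02 + 10.6*0.05 + 120*0.68 + 3.1*0.10 + 120*0.15 = 112.216 m^2.
Room volume: 600 m³.
T = 0.161 V/A = 0.161·600/112.216 = 0.86 s.

0.86 seconds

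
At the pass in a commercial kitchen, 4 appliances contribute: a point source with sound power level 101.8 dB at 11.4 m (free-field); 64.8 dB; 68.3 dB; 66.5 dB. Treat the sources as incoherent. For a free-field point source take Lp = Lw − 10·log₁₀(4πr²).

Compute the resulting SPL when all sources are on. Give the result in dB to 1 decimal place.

Source at 11.4 m: Lp = 101.8 − 10·log₁₀(4π·11.4²) = 101.8 − 10·log₁₀(1633.126) = 69.7 dB.
Converting to relative power and adding: 10^(69.7/10) + 10^(64.8/10) + 10^(68.3/10) + 10^(66.5/10) = 2.358e+07.
Combined level = 10 log₁₀(2.358e+07) = 73.7 dB.

73.7 dB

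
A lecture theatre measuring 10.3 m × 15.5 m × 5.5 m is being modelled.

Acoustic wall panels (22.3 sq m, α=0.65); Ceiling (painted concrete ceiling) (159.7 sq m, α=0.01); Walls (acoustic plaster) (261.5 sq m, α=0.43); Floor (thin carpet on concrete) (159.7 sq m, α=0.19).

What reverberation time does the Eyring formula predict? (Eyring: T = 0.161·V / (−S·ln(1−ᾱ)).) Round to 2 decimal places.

Total surface area S = 22.3 + 159.7 + 261.5 + 159.7 = 603.2 sq m.
Σ(Sᵢαᵢ) = 22.3·0.65 + 159.7·0.01 + 261.5·0.43 + 159.7·0.19 = 158.880.
Mean coefficient ᾱ = A/S = 0.2634.
Eyring denominator: −S ln(1−ᾱ) = 184.404.
V = 10.3 × 15.5 × 5.5 = 878.075 m³.
RT60 = 0.161 × 878.075 / 184.404 = 0.77 s.

0.77 s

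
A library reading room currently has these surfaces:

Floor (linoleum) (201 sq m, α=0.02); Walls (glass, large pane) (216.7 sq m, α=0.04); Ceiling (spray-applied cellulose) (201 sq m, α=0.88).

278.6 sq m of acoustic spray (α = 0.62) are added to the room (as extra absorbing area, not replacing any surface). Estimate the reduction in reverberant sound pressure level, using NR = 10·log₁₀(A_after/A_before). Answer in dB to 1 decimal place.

2.8 dB

A_before = Σ Sᵢαᵢ = 201·0.02 + 216.7·0.04 + 201·0.88 = 189.568 sabins.
Treatment contributes 278.6·0.62 = 172.732 sabins.
New total A_after = 362.300 sabins.
NR = 10·log₁₀(362.300/189.568) = 2.8 dB.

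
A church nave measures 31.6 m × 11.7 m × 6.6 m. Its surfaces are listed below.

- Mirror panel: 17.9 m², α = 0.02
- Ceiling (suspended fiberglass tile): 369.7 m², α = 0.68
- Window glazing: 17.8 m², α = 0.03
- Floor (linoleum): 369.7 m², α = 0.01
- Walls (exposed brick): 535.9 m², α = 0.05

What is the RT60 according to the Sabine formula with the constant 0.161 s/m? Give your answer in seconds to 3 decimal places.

1.389 s

Equivalent absorption area: A = 17.9×0.02 + 369.7×0.68 + 17.8×0.03 + 369.7×0.01 + 535.9×0.05 = 282.780 m².
Room volume: 2440.152 m³.
T = 0.161 V/A = 0.161·2440.152/282.780 = 1.389 s.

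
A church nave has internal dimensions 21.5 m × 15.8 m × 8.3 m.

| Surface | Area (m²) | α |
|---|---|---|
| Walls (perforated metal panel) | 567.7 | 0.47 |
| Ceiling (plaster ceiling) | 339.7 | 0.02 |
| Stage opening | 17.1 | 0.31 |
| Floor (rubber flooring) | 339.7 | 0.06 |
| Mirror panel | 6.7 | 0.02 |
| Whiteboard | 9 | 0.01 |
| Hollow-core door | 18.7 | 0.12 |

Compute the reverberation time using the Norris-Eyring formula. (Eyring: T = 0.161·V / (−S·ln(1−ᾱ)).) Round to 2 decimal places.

Total surface area S = 567.7 + 339.7 + 17.1 + 339.7 + 6.7 + 9 + 18.7 = 1298.6 m².
Absorption A = 567.7·0.47 + 339.7·0.02 + 17.1·0.31 + 339.7·0.06 + 6.7·0.02 + 9·0.01 + 18.7·0.12 = 301.764 sabins.
ᾱ = 301.764 / 1298.6 = 0.2324.
−S·ln(1−ᾱ) = −1298.6 × ln(1 − 0.2324) = 343.462.
V = 21.5 × 15.8 × 8.3 = 2819.51 m³.
T = 0.161·V/[−S·ln(1−ᾱ)] = 0.161·2819.51/343.462 = 1.32 s.

1.32 sec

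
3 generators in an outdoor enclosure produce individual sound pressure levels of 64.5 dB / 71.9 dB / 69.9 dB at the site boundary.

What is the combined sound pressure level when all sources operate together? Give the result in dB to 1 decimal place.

74.5 dB

Sum in the linear (power) domain: Σ 10^(Lᵢ/10) = 10^(64.5/10) + 10^(71.9/10) + 10^(69.9/10) = 2.808e+07.
L_total = 10·log₁₀(2.808e+07) = 74.5 dB.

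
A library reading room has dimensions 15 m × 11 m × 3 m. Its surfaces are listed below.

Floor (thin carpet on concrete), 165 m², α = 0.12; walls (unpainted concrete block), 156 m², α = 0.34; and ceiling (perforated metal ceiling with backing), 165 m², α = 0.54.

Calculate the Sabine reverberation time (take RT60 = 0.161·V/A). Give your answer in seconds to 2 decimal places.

0.49 sec

Total absorption A = 165*0.12 + 156*0.34 + 165*0.54
  = 19.800 + 53.040 + 89.100 = 161.940 m² sabins.
V = 15·11·3 = 495 m³.
RT60 = 0.161 · V / A = 0.161 × 495 / 161.940 = 0.49 s.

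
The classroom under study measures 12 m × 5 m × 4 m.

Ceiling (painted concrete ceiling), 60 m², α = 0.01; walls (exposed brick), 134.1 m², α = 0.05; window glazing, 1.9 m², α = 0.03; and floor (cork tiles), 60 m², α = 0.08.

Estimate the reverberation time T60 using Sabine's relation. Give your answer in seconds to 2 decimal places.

3.18 s

A = Σ Sᵢαᵢ = 60*0.01 + 134.1*0.05 + 1.9*0.03 + 60*0.08 = 12.162 sabins.
V = 12·5·4 = 240 m³.
RT60 = 0.161 · V / A = 0.161 × 240 / 12.162 = 3.18 s.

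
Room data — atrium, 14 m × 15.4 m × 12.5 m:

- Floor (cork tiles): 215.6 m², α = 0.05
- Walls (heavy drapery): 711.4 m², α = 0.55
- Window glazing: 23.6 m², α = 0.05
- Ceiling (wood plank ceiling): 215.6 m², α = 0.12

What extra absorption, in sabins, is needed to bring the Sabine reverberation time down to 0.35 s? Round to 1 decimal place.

810.6 sabins

A₁ = Σ Sᵢαᵢ = 215.6×0.05 + 711.4×0.55 + 23.6×0.05 + 215.6×0.12 = 429.102 sabins.
V = 2695 m³. Required absorption A₂ = 0.161 × 2695 / 0.35 = 1239.700 sabins.
ΔA = A₂ − A₁ = 1239.700 − 429.102 = 810.6 sabins.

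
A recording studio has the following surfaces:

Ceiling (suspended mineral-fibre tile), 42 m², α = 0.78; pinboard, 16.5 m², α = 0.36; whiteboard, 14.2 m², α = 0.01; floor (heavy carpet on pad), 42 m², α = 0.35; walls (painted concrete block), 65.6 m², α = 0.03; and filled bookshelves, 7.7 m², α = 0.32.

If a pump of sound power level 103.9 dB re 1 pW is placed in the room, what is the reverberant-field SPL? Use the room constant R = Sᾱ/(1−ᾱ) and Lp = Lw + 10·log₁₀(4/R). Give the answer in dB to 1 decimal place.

Σ(Sᵢαᵢ) = 42×0.78 + 16.5×0.36 + 14.2×0.01 + 42×0.35 + 65.6×0.03 + 7.7×0.32 = 57.974; total area S = 188.0 m².
ᾱ = 0.3084, so room constant R = A/(1−ᾱ) = 83.826 m².
Lp = 103.9 + 10·log₁₀(4/83.826) = 103.9 + (-13.21) = 90.7 dB.

90.7 dB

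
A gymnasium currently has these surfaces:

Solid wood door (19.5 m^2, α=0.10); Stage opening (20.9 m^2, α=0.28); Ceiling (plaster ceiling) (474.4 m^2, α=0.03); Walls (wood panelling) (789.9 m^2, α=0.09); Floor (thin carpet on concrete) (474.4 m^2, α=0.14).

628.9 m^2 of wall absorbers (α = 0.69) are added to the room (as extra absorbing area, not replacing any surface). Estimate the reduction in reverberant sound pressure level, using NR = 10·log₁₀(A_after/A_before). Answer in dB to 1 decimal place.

A_before = Σ Sᵢαᵢ = 19.5·0.10 + 20.9·0.28 + 474.4·0.03 + 789.9·0.09 + 474.4·0.14 = 159.541 sabins.
Treatment contributes 628.9·0.69 = 433.941 sabins.
A_after = 159.541 + 433.941 = 593.482 sabins.
NR = 10·log₁₀(593.482/159.541) = 5.7 dB.

5.7 dB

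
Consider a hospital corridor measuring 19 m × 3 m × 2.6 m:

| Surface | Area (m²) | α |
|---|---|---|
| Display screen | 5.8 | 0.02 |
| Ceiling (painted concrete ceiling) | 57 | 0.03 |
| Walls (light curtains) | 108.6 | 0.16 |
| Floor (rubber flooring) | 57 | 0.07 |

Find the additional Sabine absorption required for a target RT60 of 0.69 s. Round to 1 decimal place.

11.4 sabins

A₁ = Σ Sᵢαᵢ = 5.8·0.02 + 57·0.03 + 108.6·0.16 + 57·0.07 = 23.192 sabins.
Target A₂ = 0.161·148.2/0.69 = 34.580 sabins (V = 148.2 m³).
Additional absorption ΔA = 34.580 − 23.192 = 11.4 sabins.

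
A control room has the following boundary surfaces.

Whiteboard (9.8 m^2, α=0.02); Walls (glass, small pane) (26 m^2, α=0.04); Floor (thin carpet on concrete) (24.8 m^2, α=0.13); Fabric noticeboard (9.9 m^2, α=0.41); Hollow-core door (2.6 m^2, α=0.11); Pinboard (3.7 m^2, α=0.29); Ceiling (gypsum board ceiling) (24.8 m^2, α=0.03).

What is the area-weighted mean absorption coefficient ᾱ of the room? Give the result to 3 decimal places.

0.105

S = Σ Sᵢ = 9.8 + 26 + 24.8 + 9.9 + 2.6 + 3.7 + 24.8 = 101.6 m^2.
Weighted sum Σ Sα = 10.622.
ᾱ = 10.622 / 101.6 = 0.105.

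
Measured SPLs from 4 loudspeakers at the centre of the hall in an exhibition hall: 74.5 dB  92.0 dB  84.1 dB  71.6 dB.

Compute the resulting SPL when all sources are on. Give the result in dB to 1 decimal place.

Sum in the linear (power) domain: Σ 10^(Lᵢ/10) = 10^(74.5/10) + 10^(92.0/10) + 10^(84.1/10) + 10^(71.6/10) = 1.885e+09.
Combined level = 10 log₁₀(1.885e+09) = 92.8 dB.

92.8 dB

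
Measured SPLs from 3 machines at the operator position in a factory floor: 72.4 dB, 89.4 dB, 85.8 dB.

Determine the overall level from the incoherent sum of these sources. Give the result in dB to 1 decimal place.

Converting to relative power and adding: 10^(72.4/10) + 10^(89.4/10) + 10^(85.8/10) = 1.269e+09.
Back to dB: 10·log₁₀ Σ = 91.0 dB.

91.0 dB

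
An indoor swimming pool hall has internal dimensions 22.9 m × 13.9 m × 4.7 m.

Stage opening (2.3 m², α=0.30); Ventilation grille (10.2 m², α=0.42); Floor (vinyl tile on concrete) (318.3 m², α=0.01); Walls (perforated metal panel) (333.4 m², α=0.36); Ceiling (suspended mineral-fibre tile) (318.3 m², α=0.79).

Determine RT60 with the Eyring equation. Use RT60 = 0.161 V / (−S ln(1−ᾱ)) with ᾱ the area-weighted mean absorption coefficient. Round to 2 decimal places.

0.50 s

S = Σ Sᵢ = 982.5 m².
Σ(Sᵢαᵢ) = 2.3×0.30 + 10.2×0.42 + 318.3×0.01 + 333.4×0.36 + 318.3×0.79 = 379.638.
ᾱ = 379.638 / 982.5 = 0.3864.
Eyring denominator: −S ln(1−ᾱ) = 479.865.
V = 22.9 × 13.9 × 4.7 = 1496.057 m³.
T = 0.161·V/[−S·ln(1−ᾱ)] = 0.161·1496.057/479.865 = 0.50 s.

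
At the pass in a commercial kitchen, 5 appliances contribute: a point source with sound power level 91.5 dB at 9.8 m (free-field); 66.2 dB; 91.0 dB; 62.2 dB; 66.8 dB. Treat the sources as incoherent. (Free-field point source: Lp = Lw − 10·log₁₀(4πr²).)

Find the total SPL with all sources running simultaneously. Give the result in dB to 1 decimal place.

91.0 dB

Source at 9.8 m: Lp = 91.5 − 10·log₁₀(4π·9.8²) = 91.5 − 10·log₁₀(1206.874) = 60.7 dB.
Converting to relative power and adding: 10^(60.7/10) + 10^(66.2/10) + 10^(91.0/10) + 10^(62.2/10) + 10^(66.8/10) = 1.271e+09.
Back to dB: 10·log₁₀ Σ = 91.0 dB.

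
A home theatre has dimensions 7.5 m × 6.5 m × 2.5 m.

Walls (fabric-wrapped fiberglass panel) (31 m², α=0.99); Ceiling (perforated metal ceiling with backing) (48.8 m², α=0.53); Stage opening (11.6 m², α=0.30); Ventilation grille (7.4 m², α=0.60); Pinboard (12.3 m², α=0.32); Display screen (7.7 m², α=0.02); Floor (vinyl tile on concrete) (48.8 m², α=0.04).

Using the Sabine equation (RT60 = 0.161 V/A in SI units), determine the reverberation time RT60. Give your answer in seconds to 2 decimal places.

0.28 sec

A = Σ Sᵢαᵢ = 31×0.99 + 48.8×0.53 + 11.6×0.30 + 7.4×0.60 + 12.3×0.32 + 7.7×0.02 + 48.8×0.04 = 70.516 sabins.
V = 7.5·6.5·2.5 = 121.875 m³.
Sabine: RT60 = 0.161 × 121.875 / 70.516 = 0.28 s.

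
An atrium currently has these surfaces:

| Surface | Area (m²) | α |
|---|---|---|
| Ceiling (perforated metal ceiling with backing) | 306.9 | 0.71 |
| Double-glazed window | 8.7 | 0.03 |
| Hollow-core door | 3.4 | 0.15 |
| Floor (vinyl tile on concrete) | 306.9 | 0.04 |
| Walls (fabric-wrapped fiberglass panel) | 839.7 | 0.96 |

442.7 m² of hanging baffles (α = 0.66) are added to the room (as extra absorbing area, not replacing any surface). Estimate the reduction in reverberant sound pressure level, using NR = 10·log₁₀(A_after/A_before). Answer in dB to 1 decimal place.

1.1 dB

Equivalent absorption area: A_before = 306.9*0.71 + 8.7*0.03 + 3.4*0.15 + 306.9*0.04 + 839.7*0.96 = 1037.058 m².
Added absorption = 442.7 × 0.66 = 292.182 sabins.
A_after = 1037.058 + 292.182 = 1329.240 sabins.
Reduction = 10 log₁₀(A_after/A_before) = 10 log₁₀(1.2817) = 1.1 dB.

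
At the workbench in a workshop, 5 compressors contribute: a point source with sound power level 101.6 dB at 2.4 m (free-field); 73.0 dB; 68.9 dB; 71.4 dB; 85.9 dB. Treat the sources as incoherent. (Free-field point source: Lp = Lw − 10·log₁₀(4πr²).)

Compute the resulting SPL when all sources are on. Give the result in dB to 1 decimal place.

Source at 2.4 m: Lp = 101.6 − 10·log₁₀(4π·2.4²) = 101.6 − 10·log₁₀(72.382) = 83.0 dB.
Σ 10^(Lᵢ/10) = 6.301e+08.
L_total = 10·log₁₀(6.301e+08) = 88.0 dB.

88.0 dB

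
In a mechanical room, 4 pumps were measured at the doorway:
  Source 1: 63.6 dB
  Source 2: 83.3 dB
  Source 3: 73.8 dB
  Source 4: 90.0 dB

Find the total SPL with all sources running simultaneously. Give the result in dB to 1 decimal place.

Converting to relative power and adding: 10^(63.6/10) + 10^(83.3/10) + 10^(73.8/10) + 10^(90.0/10) = 1.24e+09.
Combined level = 10 log₁₀(1.24e+09) = 90.9 dB.

90.9 dB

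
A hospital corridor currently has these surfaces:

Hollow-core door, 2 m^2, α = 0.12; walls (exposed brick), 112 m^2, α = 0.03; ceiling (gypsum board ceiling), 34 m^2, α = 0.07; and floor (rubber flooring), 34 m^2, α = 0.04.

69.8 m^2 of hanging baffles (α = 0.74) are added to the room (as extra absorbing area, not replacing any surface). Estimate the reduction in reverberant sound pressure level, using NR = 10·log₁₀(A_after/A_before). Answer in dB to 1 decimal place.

9.1 dB

A_before = Σ Sᵢαᵢ = 2·0.12 + 112·0.03 + 34·0.07 + 34·0.04 = 7.340 sabins.
Added absorption = 69.8 × 0.74 = 51.652 sabins.
New total A_after = 58.992 sabins.
NR = 10·log₁₀(58.992/7.340) = 9.1 dB.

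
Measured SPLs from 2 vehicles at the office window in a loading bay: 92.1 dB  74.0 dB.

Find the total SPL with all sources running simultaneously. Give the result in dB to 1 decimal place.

92.2 dB

Converting to relative power and adding: 10^(92.1/10) + 10^(74.0/10) = 1.647e+09.
Combined level = 10 log₁₀(1.647e+09) = 92.2 dB.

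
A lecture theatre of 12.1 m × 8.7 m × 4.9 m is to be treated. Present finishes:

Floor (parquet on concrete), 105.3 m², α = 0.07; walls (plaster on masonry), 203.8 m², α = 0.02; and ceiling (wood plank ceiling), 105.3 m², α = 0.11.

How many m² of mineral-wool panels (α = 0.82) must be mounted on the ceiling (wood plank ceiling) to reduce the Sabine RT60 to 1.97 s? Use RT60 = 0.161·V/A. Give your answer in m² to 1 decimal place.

Summing Sᵢαᵢ: 7.371 + 4.076 + 11.583 → A₁ = 23.030 sabins.
V = 515.823 m³. Target absorption A₂ = 0.161 × 515.823 / 1.97 = 42.156 sabins.
Absorption to add: 42.156 − 23.030 = 19.126 sabins.
Each m² of panel replacing the ceiling (wood plank ceiling) adds (0.82 − 0.11) = 0.71 sabins.
Area = ΔA/Δα = 19.126/0.71 = 26.9 m².

26.9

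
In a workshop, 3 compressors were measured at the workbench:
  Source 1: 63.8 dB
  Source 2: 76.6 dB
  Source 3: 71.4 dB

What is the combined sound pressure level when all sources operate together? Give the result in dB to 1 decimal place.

Σ 10^(Lᵢ/10) = 6.191e+07.
Back to dB: 10·log₁₀ Σ = 77.9 dB.

77.9 dB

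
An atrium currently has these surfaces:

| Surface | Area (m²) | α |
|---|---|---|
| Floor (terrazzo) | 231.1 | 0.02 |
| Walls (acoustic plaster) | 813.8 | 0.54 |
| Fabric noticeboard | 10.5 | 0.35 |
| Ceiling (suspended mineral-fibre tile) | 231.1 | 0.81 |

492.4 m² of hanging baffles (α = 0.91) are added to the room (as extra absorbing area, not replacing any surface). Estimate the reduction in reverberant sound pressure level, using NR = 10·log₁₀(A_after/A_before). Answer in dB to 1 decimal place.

A_before = Σ Sᵢαᵢ = 231.1×0.02 + 813.8×0.54 + 10.5×0.35 + 231.1×0.81 = 634.940 sabins.
Treatment contributes 492.4·0.91 = 448.084 sabins.
New total A_after = 1083.024 sabins.
Reduction = 10 log₁₀(A_after/A_before) = 10 log₁₀(1.7057) = 2.3 dB.

2.3 dB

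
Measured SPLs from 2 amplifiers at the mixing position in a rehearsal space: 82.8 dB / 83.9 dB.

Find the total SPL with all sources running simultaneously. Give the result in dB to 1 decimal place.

Σ 10^(Lᵢ/10) = 4.36e+08.
Combined level = 10 log₁₀(4.36e+08) = 86.4 dB.

86.4 dB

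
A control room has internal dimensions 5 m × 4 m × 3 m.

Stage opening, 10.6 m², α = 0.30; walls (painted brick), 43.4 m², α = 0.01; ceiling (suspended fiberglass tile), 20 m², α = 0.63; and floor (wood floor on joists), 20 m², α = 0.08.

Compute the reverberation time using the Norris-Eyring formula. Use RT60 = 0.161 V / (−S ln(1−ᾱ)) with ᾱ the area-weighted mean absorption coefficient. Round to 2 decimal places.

0.49 seconds

Total surface area S = 10.6 + 43.4 + 20 + 20 = 94.0 m².
Absorption A = 10.6·0.30 + 43.4·0.01 + 20·0.63 + 20·0.08 = 17.814 sabins.
Mean coefficient ᾱ = A/S = 0.1895.
−S·ln(1−ᾱ) = −94.0 × ln(1 − 0.1895) = 19.750.
V = 5 × 4 × 3 = 60 m³.
RT60 = 0.161 × 60 / 19.750 = 0.49 s.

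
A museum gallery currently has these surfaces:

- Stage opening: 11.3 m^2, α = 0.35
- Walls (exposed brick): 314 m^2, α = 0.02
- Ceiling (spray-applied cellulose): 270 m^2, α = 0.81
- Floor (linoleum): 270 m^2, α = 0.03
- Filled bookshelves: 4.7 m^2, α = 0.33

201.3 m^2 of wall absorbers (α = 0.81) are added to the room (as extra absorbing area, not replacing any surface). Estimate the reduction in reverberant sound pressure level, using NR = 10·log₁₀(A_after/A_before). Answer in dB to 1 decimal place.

2.3 dB

Summing Sᵢαᵢ: 3.955 + 6.280 + 218.700 + 8.100 + 1.551 → A_before = 238.586 sabins.
Treatment contributes 201.3·0.81 = 163.053 sabins.
A_after = 238.586 + 163.053 = 401.639 sabins.
Reduction = 10 log₁₀(A_after/A_before) = 10 log₁₀(1.6834) = 2.3 dB.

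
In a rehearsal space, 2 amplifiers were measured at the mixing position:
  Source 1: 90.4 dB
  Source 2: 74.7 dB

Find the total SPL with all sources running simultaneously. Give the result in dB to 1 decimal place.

Sum in the linear (power) domain: Σ 10^(Lᵢ/10) = 10^(90.4/10) + 10^(74.7/10) = 1.126e+09.
Back to dB: 10·log₁₀ Σ = 90.5 dB.

90.5 dB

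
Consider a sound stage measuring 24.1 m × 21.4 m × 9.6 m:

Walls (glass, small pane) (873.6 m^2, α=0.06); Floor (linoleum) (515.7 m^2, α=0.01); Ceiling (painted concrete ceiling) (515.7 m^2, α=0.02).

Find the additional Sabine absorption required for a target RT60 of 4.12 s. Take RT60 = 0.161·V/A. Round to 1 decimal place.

A₁ = Σ Sᵢαᵢ = 873.6*0.06 + 515.7*0.01 + 515.7*0.02 = 67.887 sabins.
For T = 4.12 s, need A₂ = 0.161·V/T = 0.161·4951.104/4.12 = 193.478 sabins.
Additional absorption ΔA = 193.478 − 67.887 = 125.6 sabins.

125.6 sabins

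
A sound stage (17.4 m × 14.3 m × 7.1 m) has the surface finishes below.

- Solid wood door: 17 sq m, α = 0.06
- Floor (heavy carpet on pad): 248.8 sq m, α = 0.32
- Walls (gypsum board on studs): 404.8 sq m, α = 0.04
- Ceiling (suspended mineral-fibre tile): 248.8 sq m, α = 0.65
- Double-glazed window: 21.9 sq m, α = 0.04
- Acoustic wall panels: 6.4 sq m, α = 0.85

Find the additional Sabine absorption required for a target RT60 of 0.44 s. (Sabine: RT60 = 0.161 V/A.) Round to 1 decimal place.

381.6 sabins

Equivalent absorption area: A₁ = 17×0.06 + 248.8×0.32 + 404.8×0.04 + 248.8×0.65 + 21.9×0.04 + 6.4×0.85 = 264.864 sq m.
V = 1766.622 m³. Required absorption A₂ = 0.161 × 1766.622 / 0.44 = 646.423 sabins.
ΔA = A₂ − A₁ = 646.423 − 264.864 = 381.6 sabins.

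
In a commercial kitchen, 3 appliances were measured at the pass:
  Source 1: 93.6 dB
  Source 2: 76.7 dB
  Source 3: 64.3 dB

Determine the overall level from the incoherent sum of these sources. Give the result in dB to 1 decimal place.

93.7 dB

Converting to relative power and adding: 10^(93.6/10) + 10^(76.7/10) + 10^(64.3/10) = 2.34e+09.
L_total = 10·log₁₀(2.34e+09) = 93.7 dB.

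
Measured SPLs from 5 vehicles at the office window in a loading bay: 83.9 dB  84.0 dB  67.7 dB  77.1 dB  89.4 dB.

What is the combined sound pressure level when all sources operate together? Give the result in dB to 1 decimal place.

Σ 10^(Lᵢ/10) = 1.425e+09.
L_total = 10·log₁₀(1.425e+09) = 91.5 dB.

91.5 dB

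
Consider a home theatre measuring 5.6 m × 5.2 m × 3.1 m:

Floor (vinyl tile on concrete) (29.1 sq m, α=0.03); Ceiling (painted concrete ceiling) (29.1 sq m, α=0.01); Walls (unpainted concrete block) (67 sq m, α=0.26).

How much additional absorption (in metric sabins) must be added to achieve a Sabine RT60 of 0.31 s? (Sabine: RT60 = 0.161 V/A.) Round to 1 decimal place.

A₁ = Σ Sᵢαᵢ = 29.1*0.03 + 29.1*0.01 + 67*0.26 = 18.584 sabins.
V = 90.272 m³. Required absorption A₂ = 0.161 × 90.272 / 0.31 = 46.883 sabins.
Shortfall: 46.883 − 18.584 = 28.3 sabins.

28.3 sabins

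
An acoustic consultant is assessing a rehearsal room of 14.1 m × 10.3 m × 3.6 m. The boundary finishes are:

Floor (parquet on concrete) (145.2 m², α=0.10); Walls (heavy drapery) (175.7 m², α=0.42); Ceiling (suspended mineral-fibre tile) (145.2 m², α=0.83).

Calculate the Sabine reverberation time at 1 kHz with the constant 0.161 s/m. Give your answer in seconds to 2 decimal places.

Total absorption A = 145.2*0.10 + 175.7*0.42 + 145.2*0.83
  = 14.520 + 73.794 + 120.516 = 208.830 m² sabins.
Room volume: 522.828 m³.
T = 0.161 V/A = 0.161·522.828/208.830 = 0.40 s.

0.40 s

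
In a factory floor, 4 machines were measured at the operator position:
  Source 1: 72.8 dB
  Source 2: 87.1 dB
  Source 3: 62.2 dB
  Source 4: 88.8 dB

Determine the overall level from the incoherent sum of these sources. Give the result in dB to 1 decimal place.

91.1 dB

Σ 10^(Lᵢ/10) = 1.292e+09.
L_total = 10·log₁₀(1.292e+09) = 91.1 dB.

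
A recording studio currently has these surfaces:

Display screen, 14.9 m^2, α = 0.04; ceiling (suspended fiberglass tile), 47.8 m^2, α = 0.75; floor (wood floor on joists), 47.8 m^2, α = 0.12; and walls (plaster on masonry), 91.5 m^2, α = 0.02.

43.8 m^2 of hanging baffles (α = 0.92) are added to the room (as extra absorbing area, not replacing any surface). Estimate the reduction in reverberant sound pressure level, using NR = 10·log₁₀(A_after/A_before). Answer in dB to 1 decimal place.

2.8 dB

A_before = Σ Sᵢαᵢ = 14.9×0.04 + 47.8×0.75 + 47.8×0.12 + 91.5×0.02 = 44.012 sabins.
Treatment contributes 43.8·0.92 = 40.296 sabins.
A_after = 44.012 + 40.296 = 84.308 sabins.
Reduction = 10 log₁₀(A_after/A_before) = 10 log₁₀(1.9156) = 2.8 dB.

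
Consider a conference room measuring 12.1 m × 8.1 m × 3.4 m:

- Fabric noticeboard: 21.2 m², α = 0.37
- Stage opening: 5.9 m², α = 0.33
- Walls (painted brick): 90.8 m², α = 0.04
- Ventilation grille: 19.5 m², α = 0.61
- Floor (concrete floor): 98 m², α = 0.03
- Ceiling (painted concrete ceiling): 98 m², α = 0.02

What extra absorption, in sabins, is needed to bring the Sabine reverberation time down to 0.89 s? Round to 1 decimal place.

30.1 sabins

Total absorption A₁ = 21.2*0.37 + 5.9*0.33 + 90.8*0.04 + 19.5*0.61 + 98*0.03 + 98*0.02
  = 7.844 + 1.947 + 3.632 + 11.895 + 2.940 + 1.960 = 30.218 m² sabins.
Target A₂ = 0.161·333.234/0.89 = 60.282 sabins (V = 333.234 m³).
Additional absorption ΔA = 60.282 − 30.218 = 30.1 sabins.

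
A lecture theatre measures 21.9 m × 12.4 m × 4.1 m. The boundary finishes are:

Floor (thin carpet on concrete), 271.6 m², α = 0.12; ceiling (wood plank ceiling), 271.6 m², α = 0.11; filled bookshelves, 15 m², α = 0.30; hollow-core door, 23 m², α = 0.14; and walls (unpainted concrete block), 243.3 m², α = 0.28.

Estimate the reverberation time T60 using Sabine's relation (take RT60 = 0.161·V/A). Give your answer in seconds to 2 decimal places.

1.30 seconds

Total absorption A = 271.6*0.12 + 271.6*0.11 + 15*0.30 + 23*0.14 + 243.3*0.28
  = 32.592 + 29.876 + 4.500 + 3.220 + 68.124 = 138.312 m² sabins.
Volume V = 21.9 × 12.4 × 4.1 = 1113.396 m³.
T = 0.161 V/A = 0.161·1113.396/138.312 = 1.30 s.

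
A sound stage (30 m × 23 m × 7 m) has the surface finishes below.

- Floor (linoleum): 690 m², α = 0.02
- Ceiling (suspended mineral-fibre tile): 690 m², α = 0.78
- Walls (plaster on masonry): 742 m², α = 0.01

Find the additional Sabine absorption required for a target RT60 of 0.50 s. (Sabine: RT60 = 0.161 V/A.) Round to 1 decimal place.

Equivalent absorption area: A₁ = 690*0.02 + 690*0.78 + 742*0.01 = 559.420 m².
For T = 0.50 s, need A₂ = 0.161·V/T = 0.161·4830/0.50 = 1555.260 sabins.
Additional absorption ΔA = 1555.260 − 559.420 = 995.8 sabins.

995.8 sabins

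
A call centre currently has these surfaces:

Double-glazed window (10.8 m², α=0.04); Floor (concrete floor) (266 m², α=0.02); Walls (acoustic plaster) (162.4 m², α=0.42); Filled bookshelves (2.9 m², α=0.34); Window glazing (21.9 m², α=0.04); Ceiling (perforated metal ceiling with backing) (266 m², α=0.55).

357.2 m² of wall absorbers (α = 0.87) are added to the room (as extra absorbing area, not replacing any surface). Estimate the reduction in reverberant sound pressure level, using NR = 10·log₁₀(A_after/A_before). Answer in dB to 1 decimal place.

A_before = Σ Sᵢαᵢ = 10.8·0.04 + 266·0.02 + 162.4·0.42 + 2.9·0.34 + 21.9·0.04 + 266·0.55 = 222.122 sabins.
Added absorption = 357.2 × 0.87 = 310.764 sabins.
A_after = 222.122 + 310.764 = 532.886 sabins.
Reduction = 10 log₁₀(A_after/A_before) = 10 log₁₀(2.3991) = 3.8 dB.

3.8 dB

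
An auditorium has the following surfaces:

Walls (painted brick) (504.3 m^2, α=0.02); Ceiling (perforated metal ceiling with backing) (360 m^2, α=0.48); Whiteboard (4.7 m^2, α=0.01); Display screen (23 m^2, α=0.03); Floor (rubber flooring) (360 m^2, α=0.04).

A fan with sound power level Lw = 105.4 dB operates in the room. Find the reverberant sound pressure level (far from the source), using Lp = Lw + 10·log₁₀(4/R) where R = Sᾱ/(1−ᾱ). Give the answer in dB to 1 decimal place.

87.7 dB

Σ(Sᵢαᵢ) = 504.3·0.02 + 360·0.48 + 4.7·0.01 + 23·0.03 + 360·0.04 = 198.023; total area S = 1252.0 m^2.
ᾱ = 198.023/1252.0 = 0.1582; R = Sᾱ/(1−ᾱ) = 198.023/(1−0.1582) = 235.238 m^2.
Lp = 105.4 + 10·log₁₀(4/235.238) = 105.4 + (-17.69) = 87.7 dB.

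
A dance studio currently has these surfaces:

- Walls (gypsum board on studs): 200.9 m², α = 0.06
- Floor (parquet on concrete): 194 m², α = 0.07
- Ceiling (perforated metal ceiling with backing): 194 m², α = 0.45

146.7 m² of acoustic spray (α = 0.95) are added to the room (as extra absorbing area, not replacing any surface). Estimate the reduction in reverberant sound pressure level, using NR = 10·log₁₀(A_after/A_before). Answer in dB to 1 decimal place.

Summing Sᵢαᵢ: 12.054 + 13.580 + 87.300 → A_before = 112.934 sabins.
Treatment contributes 146.7·0.95 = 139.365 sabins.
A_after = 112.934 + 139.365 = 252.299 sabins.
Reduction = 10 log₁₀(A_after/A_before) = 10 log₁₀(2.2340) = 3.5 dB.

3.5 dB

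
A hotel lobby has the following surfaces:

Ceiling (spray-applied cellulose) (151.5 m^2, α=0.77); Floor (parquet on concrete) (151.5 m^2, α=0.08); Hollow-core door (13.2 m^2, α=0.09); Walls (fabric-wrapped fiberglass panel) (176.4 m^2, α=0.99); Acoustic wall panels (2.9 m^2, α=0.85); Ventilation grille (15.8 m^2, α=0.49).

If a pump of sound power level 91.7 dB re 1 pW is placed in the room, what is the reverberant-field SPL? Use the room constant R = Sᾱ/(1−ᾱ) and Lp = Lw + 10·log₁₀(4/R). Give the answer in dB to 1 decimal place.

Σ(Sᵢαᵢ) = 151.5×0.77 + 151.5×0.08 + 13.2×0.09 + 176.4×0.99 + 2.9×0.85 + 15.8×0.49 = 314.806; total area S = 511.3 m^2.
ᾱ = 0.6157, so room constant R = A/(1−ᾱ) = 819.167 m^2.
Lp = 91.7 + 10·log₁₀(4/819.167) = 91.7 + (-23.11) = 68.6 dB.

68.6 dB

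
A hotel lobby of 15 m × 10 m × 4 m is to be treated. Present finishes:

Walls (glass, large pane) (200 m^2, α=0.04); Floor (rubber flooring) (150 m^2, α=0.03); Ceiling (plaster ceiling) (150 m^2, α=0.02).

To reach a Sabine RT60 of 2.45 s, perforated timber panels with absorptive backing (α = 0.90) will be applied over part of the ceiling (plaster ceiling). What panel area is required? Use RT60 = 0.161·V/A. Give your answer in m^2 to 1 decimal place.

Summing Sᵢαᵢ: 8.000 + 4.500 + 3.000 → A₁ = 15.500 sabins.
V = 600 m³. Target absorption A₂ = 0.161 × 600 / 2.45 = 39.429 sabins.
Absorption to add: 39.429 − 15.500 = 23.929 sabins.
Each m^2 of panel replacing the ceiling (plaster ceiling) adds (0.90 − 0.02) = 0.88 sabins.
Panel area = 23.929 / 0.88 = 27.2 m^2.

27.2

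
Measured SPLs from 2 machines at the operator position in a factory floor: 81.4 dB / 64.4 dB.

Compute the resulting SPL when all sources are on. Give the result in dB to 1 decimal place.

Converting to relative power and adding: 10^(81.4/10) + 10^(64.4/10) = 1.408e+08.
Combined level = 10 log₁₀(1.408e+08) = 81.5 dB.

81.5 dB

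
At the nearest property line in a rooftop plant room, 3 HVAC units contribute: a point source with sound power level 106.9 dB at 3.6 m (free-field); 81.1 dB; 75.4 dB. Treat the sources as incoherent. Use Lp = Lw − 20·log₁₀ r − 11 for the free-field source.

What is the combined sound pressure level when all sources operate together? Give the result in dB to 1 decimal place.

Source at 3.6 m: Lp = 106.9 − 20·log₁₀(3.6) − 11 = 84.8 dB.
Σ 10^(Lᵢ/10) = 4.655e+08.
Back to dB: 10·log₁₀ Σ = 86.7 dB.

86.7 dB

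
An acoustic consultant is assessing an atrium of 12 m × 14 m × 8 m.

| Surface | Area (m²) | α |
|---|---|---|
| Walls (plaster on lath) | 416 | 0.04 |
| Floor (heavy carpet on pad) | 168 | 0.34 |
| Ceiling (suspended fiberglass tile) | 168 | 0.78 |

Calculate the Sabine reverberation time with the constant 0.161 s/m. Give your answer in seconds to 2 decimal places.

1.06 sec

Summing Sᵢαᵢ: 16.640 + 57.120 + 131.040 → A = 204.800 sabins.
Room volume: 1344 m³.
RT60 = 0.161 · V / A = 0.161 × 1344 / 204.800 = 1.06 s.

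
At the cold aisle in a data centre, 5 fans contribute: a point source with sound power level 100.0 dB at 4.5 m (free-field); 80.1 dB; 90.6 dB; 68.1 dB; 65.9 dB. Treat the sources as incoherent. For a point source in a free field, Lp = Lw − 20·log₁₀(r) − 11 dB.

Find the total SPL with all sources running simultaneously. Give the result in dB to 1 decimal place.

91.1 dB

Source at 4.5 m: Lp = 100.0 − 20·log₁₀(4.5) − 11 = 75.9 dB.
Sum in the linear (power) domain: Σ 10^(Lᵢ/10) = 10^(75.9/10) + 10^(80.1/10) + 10^(90.6/10) + 10^(68.1/10) + 10^(65.9/10) = 1.3e+09.
L_total = 10·log₁₀(1.3e+09) = 91.1 dB.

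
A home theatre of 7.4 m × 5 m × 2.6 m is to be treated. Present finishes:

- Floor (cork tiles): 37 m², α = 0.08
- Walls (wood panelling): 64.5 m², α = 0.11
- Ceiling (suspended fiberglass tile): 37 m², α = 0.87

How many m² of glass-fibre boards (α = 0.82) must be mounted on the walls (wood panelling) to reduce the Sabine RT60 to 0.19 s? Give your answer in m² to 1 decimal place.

55.3

Equivalent absorption area: A₁ = 37·0.08 + 64.5·0.11 + 37·0.87 = 42.245 m².
V = 96.2 m³. Target absorption A₂ = 0.161 × 96.2 / 0.19 = 81.517 sabins.
Absorption to add: 81.517 − 42.245 = 39.272 sabins.
Net gain per m²: Δα = 0.82 − 0.11 = 0.71.
Panel area = 39.272 / 0.71 = 55.3 m².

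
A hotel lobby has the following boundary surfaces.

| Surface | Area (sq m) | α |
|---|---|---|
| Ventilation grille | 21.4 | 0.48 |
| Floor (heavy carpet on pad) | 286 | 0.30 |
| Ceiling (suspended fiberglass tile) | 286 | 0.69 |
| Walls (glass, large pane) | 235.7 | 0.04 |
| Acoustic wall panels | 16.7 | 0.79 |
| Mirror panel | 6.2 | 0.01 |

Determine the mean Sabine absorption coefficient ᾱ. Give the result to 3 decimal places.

S = Σ Sᵢ = 21.4 + 286 + 286 + 235.7 + 16.7 + 6.2 = 852.0 sq m.
A = 21.4*0.48 + 286*0.30 + 286*0.69 + 235.7*0.04 + 16.7*0.79 + 6.2*0.01 = 316.095 sabins.
ᾱ = 316.095 / 852.0 = 0.371.

0.371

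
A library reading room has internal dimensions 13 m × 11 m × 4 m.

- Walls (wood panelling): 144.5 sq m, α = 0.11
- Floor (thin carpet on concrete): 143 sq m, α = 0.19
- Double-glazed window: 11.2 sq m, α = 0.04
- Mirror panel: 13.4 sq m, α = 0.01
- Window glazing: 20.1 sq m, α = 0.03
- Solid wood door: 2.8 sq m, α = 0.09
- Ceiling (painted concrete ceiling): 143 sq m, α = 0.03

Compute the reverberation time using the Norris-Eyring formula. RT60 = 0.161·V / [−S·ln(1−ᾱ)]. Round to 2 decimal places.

1.79 sec

S = Σ Sᵢ = 478.0 sq m.
Absorption A = 144.5·0.11 + 143·0.19 + 11.2·0.04 + 13.4·0.01 + 20.1·0.03 + 2.8·0.09 + 143·0.03 = 48.792 sabins.
Mean coefficient ᾱ = A/S = 0.1021.
Eyring denominator: −S ln(1−ᾱ) = 51.479.
V = 13 × 11 × 4 = 572 m³.
RT60 = 0.161 × 572 / 51.479 = 1.79 s.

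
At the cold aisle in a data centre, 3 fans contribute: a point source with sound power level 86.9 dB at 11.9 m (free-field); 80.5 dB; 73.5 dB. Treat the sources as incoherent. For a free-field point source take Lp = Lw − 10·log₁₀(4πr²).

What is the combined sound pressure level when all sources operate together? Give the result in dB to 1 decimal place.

Source at 11.9 m: Lp = 86.9 − 10·log₁₀(4π·11.9²) = 86.9 − 10·log₁₀(1779.524) = 54.4 dB.
Σ 10^(Lᵢ/10) = 1.349e+08.
Back to dB: 10·log₁₀ Σ = 81.3 dB.

81.3 dB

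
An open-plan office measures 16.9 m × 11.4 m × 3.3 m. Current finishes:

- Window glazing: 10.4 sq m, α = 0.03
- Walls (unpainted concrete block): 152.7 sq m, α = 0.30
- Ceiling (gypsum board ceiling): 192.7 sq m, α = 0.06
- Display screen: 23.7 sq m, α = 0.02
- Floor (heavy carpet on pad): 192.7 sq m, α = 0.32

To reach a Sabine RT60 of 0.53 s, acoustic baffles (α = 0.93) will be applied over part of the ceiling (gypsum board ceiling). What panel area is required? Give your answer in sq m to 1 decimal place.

Equivalent absorption area: A₁ = 10.4×0.03 + 152.7×0.30 + 192.7×0.06 + 23.7×0.02 + 192.7×0.32 = 119.822 sq m.
V = 635.778 m³. Target absorption A₂ = 0.161 × 635.778 / 0.53 = 193.133 sabins.
ΔA needed = 193.133 − 119.822 = 73.311 sabins.
Net gain per sq m: Δα = 0.93 − 0.06 = 0.87.
Panel area = 73.311 / 0.87 = 84.3 sq m.

84.3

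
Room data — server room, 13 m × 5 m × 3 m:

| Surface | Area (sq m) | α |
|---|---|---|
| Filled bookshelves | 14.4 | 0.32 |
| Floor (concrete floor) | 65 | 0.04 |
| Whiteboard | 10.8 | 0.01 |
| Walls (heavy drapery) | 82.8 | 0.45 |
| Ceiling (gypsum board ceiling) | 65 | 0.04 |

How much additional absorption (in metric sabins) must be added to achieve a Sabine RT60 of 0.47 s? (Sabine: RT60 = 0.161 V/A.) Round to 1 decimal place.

19.6 sabins

A₁ = Σ Sᵢαᵢ = 14.4·0.32 + 65·0.04 + 10.8·0.01 + 82.8·0.45 + 65·0.04 = 47.176 sabins.
Target A₂ = 0.161·195/0.47 = 66.798 sabins (V = 195 m³).
Shortfall: 66.798 − 47.176 = 19.6 sabins.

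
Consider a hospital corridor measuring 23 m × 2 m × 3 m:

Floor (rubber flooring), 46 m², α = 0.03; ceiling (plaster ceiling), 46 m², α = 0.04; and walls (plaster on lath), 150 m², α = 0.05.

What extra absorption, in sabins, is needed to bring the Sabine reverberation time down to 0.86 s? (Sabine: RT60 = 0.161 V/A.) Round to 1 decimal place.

A₁ = Σ Sᵢαᵢ = 46×0.03 + 46×0.04 + 150×0.05 = 10.720 sabins.
V = 138 m³. Required absorption A₂ = 0.161 × 138 / 0.86 = 25.835 sabins.
Shortfall: 25.835 − 10.720 = 15.1 sabins.

15.1 sabins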